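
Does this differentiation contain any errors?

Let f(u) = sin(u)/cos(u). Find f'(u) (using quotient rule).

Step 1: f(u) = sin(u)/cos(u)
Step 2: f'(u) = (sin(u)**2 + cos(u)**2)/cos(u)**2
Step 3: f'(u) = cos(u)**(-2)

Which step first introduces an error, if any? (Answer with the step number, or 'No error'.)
No error

All steps in this derivation are correct.
The final answer f'(u) = cos(u)**(-2) is valid.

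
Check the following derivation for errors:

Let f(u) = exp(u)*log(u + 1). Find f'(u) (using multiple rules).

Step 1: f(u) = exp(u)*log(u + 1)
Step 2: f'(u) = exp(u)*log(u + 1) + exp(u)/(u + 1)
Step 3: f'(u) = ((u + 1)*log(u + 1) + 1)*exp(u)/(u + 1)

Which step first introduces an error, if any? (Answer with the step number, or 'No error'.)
No error

All steps in this derivation are correct.
The final answer f'(u) = ((u + 1)*log(u + 1) + 1)*exp(u)/(u + 1) is valid.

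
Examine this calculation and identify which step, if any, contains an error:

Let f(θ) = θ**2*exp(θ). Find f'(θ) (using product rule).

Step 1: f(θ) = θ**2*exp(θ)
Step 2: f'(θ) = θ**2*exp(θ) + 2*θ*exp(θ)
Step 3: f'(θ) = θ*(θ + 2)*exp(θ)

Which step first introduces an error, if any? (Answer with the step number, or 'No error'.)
No error

All steps in this derivation are correct.
The final answer f'(θ) = θ*(θ + 2)*exp(θ) is valid.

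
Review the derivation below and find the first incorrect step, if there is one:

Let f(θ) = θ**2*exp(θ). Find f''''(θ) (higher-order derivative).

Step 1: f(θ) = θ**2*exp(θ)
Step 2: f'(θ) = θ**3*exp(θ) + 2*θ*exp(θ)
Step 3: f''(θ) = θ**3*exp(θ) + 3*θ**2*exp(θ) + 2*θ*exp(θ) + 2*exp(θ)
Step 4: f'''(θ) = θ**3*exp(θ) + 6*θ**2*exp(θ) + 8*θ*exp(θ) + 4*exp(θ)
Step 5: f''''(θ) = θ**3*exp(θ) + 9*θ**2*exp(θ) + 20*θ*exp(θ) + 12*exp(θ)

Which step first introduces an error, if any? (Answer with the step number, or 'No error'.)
Step 2

Step 2 is incorrect due to a wrong exponent.
The step shows: θ**3*exp(θ) + 2*θ*exp(θ)
The correct value should be: θ**2*exp(θ) + 2*θ*exp(θ)

Explanation: The exponent 2 on θ was incorrectly written as 3: the term θ**2*exp(θ) was incorrectly written as θ**3*exp(θ)
The later steps are derived from this incorrect expression, so the error originates in Step 2.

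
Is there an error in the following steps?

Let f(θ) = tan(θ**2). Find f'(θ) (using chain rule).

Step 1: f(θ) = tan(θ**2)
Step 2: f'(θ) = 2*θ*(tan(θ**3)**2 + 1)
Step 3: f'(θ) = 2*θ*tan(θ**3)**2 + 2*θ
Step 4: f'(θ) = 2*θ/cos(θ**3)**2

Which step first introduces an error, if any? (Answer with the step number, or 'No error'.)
Step 2

Step 2 is incorrect due to a wrong exponent.
The step shows: 2*θ*(tan(θ**3)**2 + 1)
The correct value should be: 2*θ*(tan(θ**2)**2 + 1)

Explanation: The exponent 2 on θ was incorrectly written as 3: the term 2*θ*(tan(θ**2)**2 + 1) was incorrectly written as 2*θ*(tan(θ**3)**2 + 1)
The later steps are derived from this incorrect expression, so the error originates in Step 2.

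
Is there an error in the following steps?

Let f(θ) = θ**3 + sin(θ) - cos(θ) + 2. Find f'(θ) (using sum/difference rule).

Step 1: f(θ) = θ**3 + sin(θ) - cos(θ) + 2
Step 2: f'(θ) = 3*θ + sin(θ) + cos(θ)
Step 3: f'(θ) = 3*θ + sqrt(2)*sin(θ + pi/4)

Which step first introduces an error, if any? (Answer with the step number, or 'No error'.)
Step 2

Step 2 is incorrect due to a wrong exponent.
The step shows: 3*θ + sin(θ) + cos(θ)
The correct value should be: 3*θ**2 + sin(θ) + cos(θ)

Explanation: The exponent 2 on θ was incorrectly written as 1: the term 3*θ**2 was incorrectly written as 3*θ
The later steps are derived from this incorrect expression, so the error originates in Step 2.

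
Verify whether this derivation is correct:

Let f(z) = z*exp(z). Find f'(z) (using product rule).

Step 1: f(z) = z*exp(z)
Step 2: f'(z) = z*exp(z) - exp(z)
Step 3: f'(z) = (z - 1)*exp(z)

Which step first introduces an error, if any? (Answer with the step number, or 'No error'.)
Step 2

Step 2 is incorrect due to a sign flip.
The step shows: z*exp(z) - exp(z)
The correct value should be: z*exp(z) + exp(z)

Explanation: The sign of one term was flipped: the term exp(z) was incorrectly written as -exp(z)
The later steps are derived from this incorrect expression, so the error originates in Step 2.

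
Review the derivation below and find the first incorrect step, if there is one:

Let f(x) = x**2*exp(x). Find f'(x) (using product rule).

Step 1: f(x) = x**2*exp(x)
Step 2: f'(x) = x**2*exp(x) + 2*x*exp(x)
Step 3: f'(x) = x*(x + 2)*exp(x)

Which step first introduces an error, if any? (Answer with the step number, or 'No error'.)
No error

All steps in this derivation are correct.
The final answer f'(x) = x*(x + 2)*exp(x) is valid.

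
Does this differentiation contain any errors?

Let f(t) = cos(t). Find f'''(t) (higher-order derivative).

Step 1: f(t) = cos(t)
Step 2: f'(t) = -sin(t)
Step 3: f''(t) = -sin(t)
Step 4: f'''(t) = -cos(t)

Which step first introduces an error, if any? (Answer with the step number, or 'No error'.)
Step 3

Step 3 is incorrect due to a wrong trig function.
The step shows: -sin(t)
The correct value should be: -cos(t)

Explanation: cos(t) was incorrectly written as sin(t): the term -cos(t) was incorrectly written as -sin(t)
The later steps are derived from this incorrect expression, so the error originates in Step 3.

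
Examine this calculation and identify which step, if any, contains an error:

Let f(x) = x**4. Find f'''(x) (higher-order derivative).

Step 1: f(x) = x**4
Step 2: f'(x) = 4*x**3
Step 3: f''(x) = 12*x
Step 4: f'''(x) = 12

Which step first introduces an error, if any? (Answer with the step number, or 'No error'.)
Step 3

Step 3 is incorrect due to a wrong exponent.
The step shows: 12*x
The correct value should be: 12*x**2

Explanation: The exponent 2 on x was incorrectly written as 1: the term 12*x**2 was incorrectly written as 12*x
The later steps are derived from this incorrect expression, so the error originates in Step 3.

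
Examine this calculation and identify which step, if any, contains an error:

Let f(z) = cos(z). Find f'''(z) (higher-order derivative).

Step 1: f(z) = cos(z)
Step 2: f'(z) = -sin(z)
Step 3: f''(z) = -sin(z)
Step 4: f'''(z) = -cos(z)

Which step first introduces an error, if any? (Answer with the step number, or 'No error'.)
Step 3

Step 3 is incorrect due to a wrong trig function.
The step shows: -sin(z)
The correct value should be: -cos(z)

Explanation: cos(z) was incorrectly written as sin(z): the term -cos(z) was incorrectly written as -sin(z)
The later steps are derived from this incorrect expression, so the error originates in Step 3.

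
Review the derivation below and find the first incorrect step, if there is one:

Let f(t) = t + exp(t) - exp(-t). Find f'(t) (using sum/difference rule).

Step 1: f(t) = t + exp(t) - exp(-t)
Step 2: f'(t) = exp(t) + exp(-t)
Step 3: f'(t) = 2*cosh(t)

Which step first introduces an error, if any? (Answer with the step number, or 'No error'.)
Step 2

Step 2 is incorrect due to a dropped term.
The step shows: exp(t) + exp(-t)
The correct value should be: exp(t) + 1 + exp(-t)

Explanation: A term was dropped: the term 1 was incorrectly omitted
The later steps are derived from this incorrect expression, so the error originates in Step 2.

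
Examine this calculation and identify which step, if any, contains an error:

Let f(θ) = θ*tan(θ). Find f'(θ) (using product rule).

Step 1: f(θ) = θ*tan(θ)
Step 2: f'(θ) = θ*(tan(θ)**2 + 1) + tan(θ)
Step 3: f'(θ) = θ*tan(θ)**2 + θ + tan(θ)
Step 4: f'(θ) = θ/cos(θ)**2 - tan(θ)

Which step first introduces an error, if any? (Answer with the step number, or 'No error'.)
Step 4

Step 4 is incorrect due to a sign flip.
The step shows: θ/cos(θ)**2 - tan(θ)
The correct value should be: θ/cos(θ)**2 + tan(θ)

Explanation: The sign of one term was flipped: the term tan(θ) was incorrectly written as -tan(θ)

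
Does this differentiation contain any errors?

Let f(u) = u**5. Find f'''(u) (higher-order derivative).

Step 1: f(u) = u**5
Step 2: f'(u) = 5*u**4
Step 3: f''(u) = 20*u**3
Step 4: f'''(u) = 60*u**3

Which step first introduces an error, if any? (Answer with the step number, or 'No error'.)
Step 4

Step 4 is incorrect due to a wrong exponent.
The step shows: 60*u**3
The correct value should be: 60*u**2

Explanation: The exponent 2 on u was incorrectly written as 3: the term 60*u**2 was incorrectly written as 60*u**3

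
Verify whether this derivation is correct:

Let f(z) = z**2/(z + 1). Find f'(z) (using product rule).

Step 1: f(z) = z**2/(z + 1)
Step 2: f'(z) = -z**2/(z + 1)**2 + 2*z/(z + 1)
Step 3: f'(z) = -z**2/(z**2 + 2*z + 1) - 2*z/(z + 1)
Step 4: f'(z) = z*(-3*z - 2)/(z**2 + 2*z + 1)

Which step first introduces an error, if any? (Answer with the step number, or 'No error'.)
Step 3

Step 3 is incorrect due to a sign flip.
The step shows: -z**2/(z**2 + 2*z + 1) - 2*z/(z + 1)
The correct value should be: -z**2/(z**2 + 2*z + 1) + 2*z/(z + 1)

Explanation: The sign of one term was flipped: the term 2*z/(z + 1) was incorrectly written as -2*z/(z + 1)
The later steps are derived from this incorrect expression, so the error originates in Step 3.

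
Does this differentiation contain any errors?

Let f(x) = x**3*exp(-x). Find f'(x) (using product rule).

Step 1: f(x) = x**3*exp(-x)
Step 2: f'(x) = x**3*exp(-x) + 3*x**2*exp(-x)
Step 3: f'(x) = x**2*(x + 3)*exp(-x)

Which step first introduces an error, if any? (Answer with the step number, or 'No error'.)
Step 2

Step 2 is incorrect due to a sign flip.
The step shows: x**3*exp(-x) + 3*x**2*exp(-x)
The correct value should be: -x**3*exp(-x) + 3*x**2*exp(-x)

Explanation: The sign of one term was flipped: the term -x**3*exp(-x) was incorrectly written as x**3*exp(-x)
The later steps are derived from this incorrect expression, so the error originates in Step 2.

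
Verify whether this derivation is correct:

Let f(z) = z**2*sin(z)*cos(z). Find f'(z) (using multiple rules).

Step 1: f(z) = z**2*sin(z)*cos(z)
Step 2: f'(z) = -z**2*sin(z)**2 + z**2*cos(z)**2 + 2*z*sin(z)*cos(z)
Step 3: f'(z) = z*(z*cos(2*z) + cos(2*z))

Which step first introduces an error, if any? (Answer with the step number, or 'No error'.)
Step 3

Step 3 is incorrect due to a wrong trig function.
The step shows: z*(z*cos(2*z) + cos(2*z))
The correct value should be: z*(z*cos(2*z) + sin(2*z))

Explanation: sin(2*z) was incorrectly written as cos(2*z): the term z*(z*cos(2*z) + sin(2*z)) was incorrectly written as z*(z*cos(2*z) + cos(2*z))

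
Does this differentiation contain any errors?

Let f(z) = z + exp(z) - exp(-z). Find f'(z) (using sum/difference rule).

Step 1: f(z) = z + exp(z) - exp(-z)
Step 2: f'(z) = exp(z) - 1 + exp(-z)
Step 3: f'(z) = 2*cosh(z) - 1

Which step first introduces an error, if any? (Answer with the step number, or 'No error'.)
Step 2

Step 2 is incorrect due to a sign flip.
The step shows: exp(z) - 1 + exp(-z)
The correct value should be: exp(z) + 1 + exp(-z)

Explanation: The sign of one term was flipped: the term 1 was incorrectly written as -1
The later steps are derived from this incorrect expression, so the error originates in Step 2.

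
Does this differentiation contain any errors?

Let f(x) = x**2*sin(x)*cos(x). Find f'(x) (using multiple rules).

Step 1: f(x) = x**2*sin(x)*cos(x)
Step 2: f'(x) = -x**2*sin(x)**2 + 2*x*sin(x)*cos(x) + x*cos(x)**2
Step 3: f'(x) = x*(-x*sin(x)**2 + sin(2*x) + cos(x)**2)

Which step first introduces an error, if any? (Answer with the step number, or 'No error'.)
Step 2

Step 2 is incorrect due to a wrong exponent.
The step shows: -x**2*sin(x)**2 + 2*x*sin(x)*cos(x) + x*cos(x)**2
The correct value should be: -x**2*sin(x)**2 + x**2*cos(x)**2 + 2*x*sin(x)*cos(x)

Explanation: The exponent 2 on x was incorrectly written as 1: the term x**2*cos(x)**2 was incorrectly written as x*cos(x)**2
The later steps are derived from this incorrect expression, so the error originates in Step 2.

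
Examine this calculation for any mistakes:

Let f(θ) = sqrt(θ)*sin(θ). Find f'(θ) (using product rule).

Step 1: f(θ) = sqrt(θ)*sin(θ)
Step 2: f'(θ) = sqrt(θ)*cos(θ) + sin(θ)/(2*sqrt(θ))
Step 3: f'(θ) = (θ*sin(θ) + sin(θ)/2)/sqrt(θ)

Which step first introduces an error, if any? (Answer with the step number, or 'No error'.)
Step 3

Step 3 is incorrect due to a wrong trig function.
The step shows: (θ*sin(θ) + sin(θ)/2)/sqrt(θ)
The correct value should be: (θ*cos(θ) + sin(θ)/2)/sqrt(θ)

Explanation: cos(θ) was incorrectly written as sin(θ): the term (θ*cos(θ) + sin(θ)/2)/sqrt(θ) was incorrectly written as (θ*sin(θ) + sin(θ)/2)/sqrt(θ)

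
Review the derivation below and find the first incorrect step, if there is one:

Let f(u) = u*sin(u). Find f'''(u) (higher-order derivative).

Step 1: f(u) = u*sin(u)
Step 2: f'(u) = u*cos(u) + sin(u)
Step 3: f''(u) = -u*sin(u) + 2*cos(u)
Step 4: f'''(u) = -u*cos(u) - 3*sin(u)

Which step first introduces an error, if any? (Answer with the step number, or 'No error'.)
No error

All steps in this derivation are correct.
The final answer f'''(u) = -u*cos(u) - 3*sin(u) is valid.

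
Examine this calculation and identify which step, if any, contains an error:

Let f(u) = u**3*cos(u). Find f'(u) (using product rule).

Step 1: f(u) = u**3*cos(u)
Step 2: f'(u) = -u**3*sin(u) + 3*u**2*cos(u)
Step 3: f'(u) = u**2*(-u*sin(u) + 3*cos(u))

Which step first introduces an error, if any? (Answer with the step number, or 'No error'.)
No error

All steps in this derivation are correct.
The final answer f'(u) = u**2*(-u*sin(u) + 3*cos(u)) is valid.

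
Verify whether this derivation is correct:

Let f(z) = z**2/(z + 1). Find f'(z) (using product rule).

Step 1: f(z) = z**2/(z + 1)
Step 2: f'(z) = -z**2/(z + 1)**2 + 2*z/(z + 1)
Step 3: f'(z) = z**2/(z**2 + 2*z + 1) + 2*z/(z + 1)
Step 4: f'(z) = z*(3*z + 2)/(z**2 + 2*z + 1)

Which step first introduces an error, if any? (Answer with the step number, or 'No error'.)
Step 3

Step 3 is incorrect due to a sign flip.
The step shows: z**2/(z**2 + 2*z + 1) + 2*z/(z + 1)
The correct value should be: -z**2/(z**2 + 2*z + 1) + 2*z/(z + 1)

Explanation: The sign of one term was flipped: the term -z**2/(z**2 + 2*z + 1) was incorrectly written as z**2/(z**2 + 2*z + 1)
The later steps are derived from this incorrect expression, so the error originates in Step 3.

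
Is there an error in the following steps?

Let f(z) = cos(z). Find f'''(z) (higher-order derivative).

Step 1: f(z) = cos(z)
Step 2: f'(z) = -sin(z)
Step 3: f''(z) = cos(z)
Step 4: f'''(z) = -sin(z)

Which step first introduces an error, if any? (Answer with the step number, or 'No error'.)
Step 3

Step 3 is incorrect due to a sign flip.
The step shows: cos(z)
The correct value should be: -cos(z)

Explanation: The sign of the whole expression was flipped: the term -cos(z) was incorrectly written as cos(z)
The later steps are derived from this incorrect expression, so the error originates in Step 3.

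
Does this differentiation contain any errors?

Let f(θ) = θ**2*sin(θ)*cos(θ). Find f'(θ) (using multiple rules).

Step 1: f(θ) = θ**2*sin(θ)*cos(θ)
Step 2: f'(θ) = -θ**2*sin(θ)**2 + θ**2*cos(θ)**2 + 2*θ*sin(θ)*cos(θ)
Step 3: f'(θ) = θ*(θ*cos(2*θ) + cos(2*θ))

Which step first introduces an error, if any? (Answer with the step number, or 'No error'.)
Step 3

Step 3 is incorrect due to a wrong trig function.
The step shows: θ*(θ*cos(2*θ) + cos(2*θ))
The correct value should be: θ*(θ*cos(2*θ) + sin(2*θ))

Explanation: sin(2*θ) was incorrectly written as cos(2*θ): the term θ*(θ*cos(2*θ) + sin(2*θ)) was incorrectly written as θ*(θ*cos(2*θ) + cos(2*θ))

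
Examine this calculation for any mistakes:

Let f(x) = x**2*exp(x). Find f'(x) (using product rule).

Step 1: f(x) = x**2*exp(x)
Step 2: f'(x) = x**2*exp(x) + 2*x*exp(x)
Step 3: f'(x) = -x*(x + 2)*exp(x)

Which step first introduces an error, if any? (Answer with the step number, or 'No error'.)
Step 3

Step 3 is incorrect due to a sign flip.
The step shows: -x*(x + 2)*exp(x)
The correct value should be: x*(x + 2)*exp(x)

Explanation: The sign of the whole expression was flipped: the term x*(x + 2)*exp(x) was incorrectly written as -x*(x + 2)*exp(x)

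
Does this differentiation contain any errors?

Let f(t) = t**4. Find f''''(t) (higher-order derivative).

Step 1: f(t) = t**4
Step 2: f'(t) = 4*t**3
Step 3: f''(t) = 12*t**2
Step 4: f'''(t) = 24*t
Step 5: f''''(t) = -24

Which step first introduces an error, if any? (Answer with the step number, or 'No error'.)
Step 5

Step 5 is incorrect due to a sign flip.
The step shows: -24
The correct value should be: 24

Explanation: The sign of the whole expression was flipped: the term 24 was incorrectly written as -24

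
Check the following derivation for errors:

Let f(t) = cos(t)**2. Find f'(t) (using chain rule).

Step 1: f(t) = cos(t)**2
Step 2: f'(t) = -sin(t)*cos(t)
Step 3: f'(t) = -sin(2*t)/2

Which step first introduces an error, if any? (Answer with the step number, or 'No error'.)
Step 2

Step 2 is incorrect due to a wrong coefficient.
The step shows: -sin(t)*cos(t)
The correct value should be: -2*sin(t)*cos(t)

Explanation: The coefficient -2 was incorrectly written as -1: the term -2*sin(t)*cos(t) was incorrectly written as -sin(t)*cos(t)
The later steps are derived from this incorrect expression, so the error originates in Step 2.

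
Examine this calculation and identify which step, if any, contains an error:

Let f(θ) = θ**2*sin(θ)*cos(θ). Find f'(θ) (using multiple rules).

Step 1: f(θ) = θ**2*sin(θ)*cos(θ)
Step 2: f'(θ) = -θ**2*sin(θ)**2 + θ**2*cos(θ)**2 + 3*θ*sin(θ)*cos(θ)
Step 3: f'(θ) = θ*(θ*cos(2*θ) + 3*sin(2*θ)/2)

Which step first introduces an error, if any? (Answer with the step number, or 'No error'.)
Step 2

Step 2 is incorrect due to a wrong coefficient.
The step shows: -θ**2*sin(θ)**2 + θ**2*cos(θ)**2 + 3*θ*sin(θ)*cos(θ)
The correct value should be: -θ**2*sin(θ)**2 + θ**2*cos(θ)**2 + 2*θ*sin(θ)*cos(θ)

Explanation: The coefficient 2 was incorrectly written as 3: the term 2*θ*sin(θ)*cos(θ) was incorrectly written as 3*θ*sin(θ)*cos(θ)
The later steps are derived from this incorrect expression, so the error originates in Step 2.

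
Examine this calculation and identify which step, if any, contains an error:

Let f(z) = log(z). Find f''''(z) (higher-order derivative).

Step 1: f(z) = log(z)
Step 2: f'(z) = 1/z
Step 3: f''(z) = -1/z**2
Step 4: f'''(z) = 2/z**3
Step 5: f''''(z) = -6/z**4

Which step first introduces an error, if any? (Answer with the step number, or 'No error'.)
No error

All steps in this derivation are correct.
The final answer f''''(z) = -6/z**4 is valid.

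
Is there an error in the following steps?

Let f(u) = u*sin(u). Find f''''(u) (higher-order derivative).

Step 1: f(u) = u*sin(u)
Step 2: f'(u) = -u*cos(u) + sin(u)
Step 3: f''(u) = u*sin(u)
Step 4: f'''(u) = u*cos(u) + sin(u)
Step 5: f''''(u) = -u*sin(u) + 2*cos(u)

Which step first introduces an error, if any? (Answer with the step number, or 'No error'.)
Step 2

Step 2 is incorrect due to a sign flip.
The step shows: -u*cos(u) + sin(u)
The correct value should be: u*cos(u) + sin(u)

Explanation: The sign of one term was flipped: the term u*cos(u) was incorrectly written as -u*cos(u)
The later steps are derived from this incorrect expression, so the error originates in Step 2.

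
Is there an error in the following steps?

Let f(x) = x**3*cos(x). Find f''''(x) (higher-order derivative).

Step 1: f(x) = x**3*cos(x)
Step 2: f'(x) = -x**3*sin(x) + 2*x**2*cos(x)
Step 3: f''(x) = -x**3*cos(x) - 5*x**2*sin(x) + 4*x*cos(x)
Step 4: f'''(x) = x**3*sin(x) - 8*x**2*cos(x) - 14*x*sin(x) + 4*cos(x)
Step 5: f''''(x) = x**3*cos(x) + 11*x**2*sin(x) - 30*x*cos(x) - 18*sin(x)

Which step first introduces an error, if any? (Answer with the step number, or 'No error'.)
Step 2

Step 2 is incorrect due to a wrong coefficient.
The step shows: -x**3*sin(x) + 2*x**2*cos(x)
The correct value should be: -x**3*sin(x) + 3*x**2*cos(x)

Explanation: The coefficient 3 was incorrectly written as 2: the term 3*x**2*cos(x) was incorrectly written as 2*x**2*cos(x)
The later steps are derived from this incorrect expression, so the error originates in Step 2.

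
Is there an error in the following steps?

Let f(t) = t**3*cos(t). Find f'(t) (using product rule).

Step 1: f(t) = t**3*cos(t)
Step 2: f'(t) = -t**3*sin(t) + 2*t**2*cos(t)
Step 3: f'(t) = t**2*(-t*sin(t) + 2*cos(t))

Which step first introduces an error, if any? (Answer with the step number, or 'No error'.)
Step 2

Step 2 is incorrect due to a wrong coefficient.
The step shows: -t**3*sin(t) + 2*t**2*cos(t)
The correct value should be: -t**3*sin(t) + 3*t**2*cos(t)

Explanation: The coefficient 3 was incorrectly written as 2: the term 3*t**2*cos(t) was incorrectly written as 2*t**2*cos(t)
The later steps are derived from this incorrect expression, so the error originates in Step 2.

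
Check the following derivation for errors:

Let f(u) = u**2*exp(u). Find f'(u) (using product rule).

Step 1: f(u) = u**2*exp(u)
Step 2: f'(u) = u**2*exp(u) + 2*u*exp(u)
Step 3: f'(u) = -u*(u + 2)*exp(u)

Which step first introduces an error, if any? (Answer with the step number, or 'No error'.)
Step 3

Step 3 is incorrect due to a sign flip.
The step shows: -u*(u + 2)*exp(u)
The correct value should be: u*(u + 2)*exp(u)

Explanation: The sign of the whole expression was flipped: the term u*(u + 2)*exp(u) was incorrectly written as -u*(u + 2)*exp(u)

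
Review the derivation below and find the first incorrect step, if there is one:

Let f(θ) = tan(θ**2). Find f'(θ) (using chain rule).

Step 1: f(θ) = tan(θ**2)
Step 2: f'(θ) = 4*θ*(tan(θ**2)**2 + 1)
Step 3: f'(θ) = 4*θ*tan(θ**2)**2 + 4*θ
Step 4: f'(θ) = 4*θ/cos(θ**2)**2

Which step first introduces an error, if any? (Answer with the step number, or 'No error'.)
Step 2

Step 2 is incorrect due to a wrong coefficient.
The step shows: 4*θ*(tan(θ**2)**2 + 1)
The correct value should be: 2*θ*(tan(θ**2)**2 + 1)

Explanation: The coefficient 2 was incorrectly written as 4: the term 2*θ*(tan(θ**2)**2 + 1) was incorrectly written as 4*θ*(tan(θ**2)**2 + 1)
The later steps are derived from this incorrect expression, so the error originates in Step 2.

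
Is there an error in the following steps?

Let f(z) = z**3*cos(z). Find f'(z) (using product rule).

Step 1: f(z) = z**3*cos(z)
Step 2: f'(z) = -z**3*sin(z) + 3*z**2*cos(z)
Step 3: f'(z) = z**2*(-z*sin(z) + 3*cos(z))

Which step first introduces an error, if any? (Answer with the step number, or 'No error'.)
No error

All steps in this derivation are correct.
The final answer f'(z) = z**2*(-z*sin(z) + 3*cos(z)) is valid.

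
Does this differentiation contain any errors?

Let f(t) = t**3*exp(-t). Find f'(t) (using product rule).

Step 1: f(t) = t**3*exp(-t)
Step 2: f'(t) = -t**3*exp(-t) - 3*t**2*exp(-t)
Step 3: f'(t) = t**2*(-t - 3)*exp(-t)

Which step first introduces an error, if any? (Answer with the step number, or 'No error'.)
Step 2

Step 2 is incorrect due to a sign flip.
The step shows: -t**3*exp(-t) - 3*t**2*exp(-t)
The correct value should be: -t**3*exp(-t) + 3*t**2*exp(-t)

Explanation: The sign of one term was flipped: the term 3*t**2*exp(-t) was incorrectly written as -3*t**2*exp(-t)
The later steps are derived from this incorrect expression, so the error originates in Step 2.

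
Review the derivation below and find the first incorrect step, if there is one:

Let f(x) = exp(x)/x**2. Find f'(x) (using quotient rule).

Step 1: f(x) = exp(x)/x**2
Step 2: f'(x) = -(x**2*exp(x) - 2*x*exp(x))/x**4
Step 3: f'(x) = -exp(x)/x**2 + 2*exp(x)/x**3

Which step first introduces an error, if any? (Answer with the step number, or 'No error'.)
Step 2

Step 2 is incorrect due to a sign flip.
The step shows: -(x**2*exp(x) - 2*x*exp(x))/x**4
The correct value should be: (x**2*exp(x) - 2*x*exp(x))/x**4

Explanation: The sign of the whole expression was flipped: the term (x**2*exp(x) - 2*x*exp(x))/x**4 was incorrectly written as -(x**2*exp(x) - 2*x*exp(x))/x**4
The later steps are derived from this incorrect expression, so the error originates in Step 2.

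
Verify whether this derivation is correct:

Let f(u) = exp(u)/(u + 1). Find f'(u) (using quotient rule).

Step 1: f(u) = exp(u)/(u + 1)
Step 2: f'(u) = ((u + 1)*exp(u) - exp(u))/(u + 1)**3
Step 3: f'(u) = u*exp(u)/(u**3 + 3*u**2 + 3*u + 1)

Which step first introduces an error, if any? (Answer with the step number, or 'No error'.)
Step 2

Step 2 is incorrect due to a wrong exponent.
The step shows: ((u + 1)*exp(u) - exp(u))/(u + 1)**3
The correct value should be: ((u + 1)*exp(u) - exp(u))/(u + 1)**2

Explanation: The exponent -2 on u + 1 was incorrectly written as -3: the term ((u + 1)*exp(u) - exp(u))/(u + 1)**2 was incorrectly written as ((u + 1)*exp(u) - exp(u))/(u + 1)**3
The later steps are derived from this incorrect expression, so the error originates in Step 2.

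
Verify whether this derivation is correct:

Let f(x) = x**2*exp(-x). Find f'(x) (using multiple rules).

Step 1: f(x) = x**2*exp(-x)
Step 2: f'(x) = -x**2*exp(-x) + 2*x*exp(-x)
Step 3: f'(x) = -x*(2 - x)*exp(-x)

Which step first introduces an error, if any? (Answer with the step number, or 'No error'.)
Step 3

Step 3 is incorrect due to a sign flip.
The step shows: -x*(2 - x)*exp(-x)
The correct value should be: x*(2 - x)*exp(-x)

Explanation: The sign of the whole expression was flipped: the term x*(2 - x)*exp(-x) was incorrectly written as -x*(2 - x)*exp(-x)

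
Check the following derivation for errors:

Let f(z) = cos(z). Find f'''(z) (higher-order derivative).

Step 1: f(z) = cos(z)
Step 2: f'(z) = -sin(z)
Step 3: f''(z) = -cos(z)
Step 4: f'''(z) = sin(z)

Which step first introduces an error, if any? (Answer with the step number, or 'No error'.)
No error

All steps in this derivation are correct.
The final answer f'''(z) = sin(z) is valid.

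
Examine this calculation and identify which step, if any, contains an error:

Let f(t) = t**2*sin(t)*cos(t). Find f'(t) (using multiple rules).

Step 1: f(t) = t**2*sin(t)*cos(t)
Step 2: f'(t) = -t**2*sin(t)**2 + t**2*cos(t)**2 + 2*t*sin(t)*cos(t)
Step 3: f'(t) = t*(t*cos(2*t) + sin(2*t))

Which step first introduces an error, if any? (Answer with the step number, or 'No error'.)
No error

All steps in this derivation are correct.
The final answer f'(t) = t*(t*cos(2*t) + sin(2*t)) is valid.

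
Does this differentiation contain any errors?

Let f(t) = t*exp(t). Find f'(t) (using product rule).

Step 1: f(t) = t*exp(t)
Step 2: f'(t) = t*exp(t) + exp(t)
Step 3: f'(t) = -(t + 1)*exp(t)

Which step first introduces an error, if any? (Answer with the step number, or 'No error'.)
Step 3

Step 3 is incorrect due to a sign flip.
The step shows: -(t + 1)*exp(t)
The correct value should be: (t + 1)*exp(t)

Explanation: The sign of the whole expression was flipped: the term (t + 1)*exp(t) was incorrectly written as -(t + 1)*exp(t)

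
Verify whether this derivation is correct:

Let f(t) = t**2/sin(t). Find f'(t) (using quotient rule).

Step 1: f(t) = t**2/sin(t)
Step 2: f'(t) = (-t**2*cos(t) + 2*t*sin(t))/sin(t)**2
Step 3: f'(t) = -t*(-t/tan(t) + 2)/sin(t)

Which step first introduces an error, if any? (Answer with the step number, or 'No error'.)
Step 3

Step 3 is incorrect due to a sign flip.
The step shows: -t*(-t/tan(t) + 2)/sin(t)
The correct value should be: t*(-t/tan(t) + 2)/sin(t)

Explanation: The sign of the whole expression was flipped: the term t*(-t/tan(t) + 2)/sin(t) was incorrectly written as -t*(-t/tan(t) + 2)/sin(t)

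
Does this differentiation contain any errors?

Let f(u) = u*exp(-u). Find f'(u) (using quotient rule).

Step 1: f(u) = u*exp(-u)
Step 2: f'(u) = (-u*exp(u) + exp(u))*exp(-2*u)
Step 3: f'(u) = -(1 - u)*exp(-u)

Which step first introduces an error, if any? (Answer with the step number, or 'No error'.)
Step 3

Step 3 is incorrect due to a sign flip.
The step shows: -(1 - u)*exp(-u)
The correct value should be: (1 - u)*exp(-u)

Explanation: The sign of the whole expression was flipped: the term (1 - u)*exp(-u) was incorrectly written as -(1 - u)*exp(-u)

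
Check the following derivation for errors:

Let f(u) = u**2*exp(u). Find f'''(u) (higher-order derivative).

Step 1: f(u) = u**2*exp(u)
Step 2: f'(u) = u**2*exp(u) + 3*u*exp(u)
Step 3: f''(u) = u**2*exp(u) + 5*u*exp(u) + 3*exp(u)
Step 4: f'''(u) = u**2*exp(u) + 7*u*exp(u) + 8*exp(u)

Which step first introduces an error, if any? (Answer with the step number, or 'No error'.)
Step 2

Step 2 is incorrect due to a wrong coefficient.
The step shows: u**2*exp(u) + 3*u*exp(u)
The correct value should be: u**2*exp(u) + 2*u*exp(u)

Explanation: The coefficient 2 was incorrectly written as 3: the term 2*u*exp(u) was incorrectly written as 3*u*exp(u)
The later steps are derived from this incorrect expression, so the error originates in Step 2.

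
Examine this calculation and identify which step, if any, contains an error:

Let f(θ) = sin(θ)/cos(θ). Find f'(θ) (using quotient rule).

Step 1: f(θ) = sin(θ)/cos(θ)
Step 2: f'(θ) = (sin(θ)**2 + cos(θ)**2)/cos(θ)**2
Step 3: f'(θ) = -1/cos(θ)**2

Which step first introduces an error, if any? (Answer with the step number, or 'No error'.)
Step 3

Step 3 is incorrect due to a sign flip.
The step shows: -1/cos(θ)**2
The correct value should be: cos(θ)**(-2)

Explanation: The sign of the whole expression was flipped: the term cos(θ)**(-2) was incorrectly written as -1/cos(θ)**2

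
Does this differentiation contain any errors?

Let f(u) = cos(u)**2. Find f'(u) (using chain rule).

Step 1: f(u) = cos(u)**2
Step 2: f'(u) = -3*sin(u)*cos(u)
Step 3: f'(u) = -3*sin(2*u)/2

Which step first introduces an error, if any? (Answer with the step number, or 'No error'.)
Step 2

Step 2 is incorrect due to a wrong coefficient.
The step shows: -3*sin(u)*cos(u)
The correct value should be: -2*sin(u)*cos(u)

Explanation: The coefficient -2 was incorrectly written as -3: the term -2*sin(u)*cos(u) was incorrectly written as -3*sin(u)*cos(u)
The later steps are derived from this incorrect expression, so the error originates in Step 2.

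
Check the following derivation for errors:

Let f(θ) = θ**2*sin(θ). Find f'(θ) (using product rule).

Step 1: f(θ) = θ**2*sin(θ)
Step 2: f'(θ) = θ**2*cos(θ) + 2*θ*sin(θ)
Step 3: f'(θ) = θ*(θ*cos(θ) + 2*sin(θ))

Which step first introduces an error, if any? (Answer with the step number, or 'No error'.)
No error

All steps in this derivation are correct.
The final answer f'(θ) = θ*(θ*cos(θ) + 2*sin(θ)) is valid.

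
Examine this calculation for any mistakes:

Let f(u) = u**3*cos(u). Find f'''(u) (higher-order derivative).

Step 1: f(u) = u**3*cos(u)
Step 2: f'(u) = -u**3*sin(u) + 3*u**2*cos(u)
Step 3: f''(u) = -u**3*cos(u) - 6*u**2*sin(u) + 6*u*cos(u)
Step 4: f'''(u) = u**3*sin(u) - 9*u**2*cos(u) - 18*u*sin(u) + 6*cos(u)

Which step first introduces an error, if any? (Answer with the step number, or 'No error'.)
No error

All steps in this derivation are correct.
The final answer f'''(u) = u**3*sin(u) - 9*u**2*cos(u) - 18*u*sin(u) + 6*cos(u) is valid.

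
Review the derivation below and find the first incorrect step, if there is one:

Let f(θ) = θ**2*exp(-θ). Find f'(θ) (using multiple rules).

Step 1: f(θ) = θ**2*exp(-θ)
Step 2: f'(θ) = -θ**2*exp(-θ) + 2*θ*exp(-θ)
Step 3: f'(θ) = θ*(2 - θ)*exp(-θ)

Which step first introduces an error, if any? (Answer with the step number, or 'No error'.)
No error

All steps in this derivation are correct.
The final answer f'(θ) = θ*(2 - θ)*exp(-θ) is valid.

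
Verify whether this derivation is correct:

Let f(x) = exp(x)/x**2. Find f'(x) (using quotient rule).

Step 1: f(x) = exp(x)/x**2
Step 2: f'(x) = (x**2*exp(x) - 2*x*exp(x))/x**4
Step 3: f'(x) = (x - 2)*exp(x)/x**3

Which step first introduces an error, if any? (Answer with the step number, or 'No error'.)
No error

All steps in this derivation are correct.
The final answer f'(x) = (x - 2)*exp(x)/x**3 is valid.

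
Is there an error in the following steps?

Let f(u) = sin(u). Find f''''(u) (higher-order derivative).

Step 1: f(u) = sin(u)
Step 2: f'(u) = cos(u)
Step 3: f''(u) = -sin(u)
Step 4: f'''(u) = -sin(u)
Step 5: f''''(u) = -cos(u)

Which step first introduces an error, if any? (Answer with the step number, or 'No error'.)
Step 4

Step 4 is incorrect due to a wrong trig function.
The step shows: -sin(u)
The correct value should be: -cos(u)

Explanation: cos(u) was incorrectly written as sin(u): the term -cos(u) was incorrectly written as -sin(u)
The later steps are derived from this incorrect expression, so the error originates in Step 4.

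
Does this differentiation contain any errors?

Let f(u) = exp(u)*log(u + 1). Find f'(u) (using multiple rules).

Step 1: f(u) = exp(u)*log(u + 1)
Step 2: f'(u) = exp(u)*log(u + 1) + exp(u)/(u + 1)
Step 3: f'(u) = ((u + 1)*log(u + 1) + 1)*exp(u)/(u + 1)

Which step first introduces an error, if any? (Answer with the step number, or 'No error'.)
No error

All steps in this derivation are correct.
The final answer f'(u) = ((u + 1)*log(u + 1) + 1)*exp(u)/(u + 1) is valid.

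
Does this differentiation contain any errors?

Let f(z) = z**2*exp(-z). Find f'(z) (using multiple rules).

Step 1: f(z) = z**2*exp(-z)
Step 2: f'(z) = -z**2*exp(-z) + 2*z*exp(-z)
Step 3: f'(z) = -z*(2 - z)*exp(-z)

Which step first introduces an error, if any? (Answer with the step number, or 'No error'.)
Step 3

Step 3 is incorrect due to a sign flip.
The step shows: -z*(2 - z)*exp(-z)
The correct value should be: z*(2 - z)*exp(-z)

Explanation: The sign of the whole expression was flipped: the term z*(2 - z)*exp(-z) was incorrectly written as -z*(2 - z)*exp(-z)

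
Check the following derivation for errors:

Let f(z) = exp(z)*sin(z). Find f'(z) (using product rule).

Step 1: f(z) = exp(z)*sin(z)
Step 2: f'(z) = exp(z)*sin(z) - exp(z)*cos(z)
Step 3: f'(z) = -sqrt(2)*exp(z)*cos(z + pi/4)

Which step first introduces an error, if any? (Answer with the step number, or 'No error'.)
Step 2

Step 2 is incorrect due to a sign flip.
The step shows: exp(z)*sin(z) - exp(z)*cos(z)
The correct value should be: exp(z)*sin(z) + exp(z)*cos(z)

Explanation: The sign of one term was flipped: the term exp(z)*cos(z) was incorrectly written as -exp(z)*cos(z)
The later steps are derived from this incorrect expression, so the error originates in Step 2.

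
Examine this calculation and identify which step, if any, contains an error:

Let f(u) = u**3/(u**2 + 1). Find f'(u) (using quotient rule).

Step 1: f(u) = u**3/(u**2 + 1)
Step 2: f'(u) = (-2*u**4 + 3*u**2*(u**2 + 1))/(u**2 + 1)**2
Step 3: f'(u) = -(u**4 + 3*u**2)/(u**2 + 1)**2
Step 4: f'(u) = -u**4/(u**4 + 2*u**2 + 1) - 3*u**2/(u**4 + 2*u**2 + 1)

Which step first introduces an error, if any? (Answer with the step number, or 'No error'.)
Step 3

Step 3 is incorrect due to a sign flip.
The step shows: -(u**4 + 3*u**2)/(u**2 + 1)**2
The correct value should be: (u**4 + 3*u**2)/(u**2 + 1)**2

Explanation: The sign of the whole expression was flipped: the term (u**4 + 3*u**2)/(u**2 + 1)**2 was incorrectly written as -(u**4 + 3*u**2)/(u**2 + 1)**2
The later steps are derived from this incorrect expression, so the error originates in Step 3.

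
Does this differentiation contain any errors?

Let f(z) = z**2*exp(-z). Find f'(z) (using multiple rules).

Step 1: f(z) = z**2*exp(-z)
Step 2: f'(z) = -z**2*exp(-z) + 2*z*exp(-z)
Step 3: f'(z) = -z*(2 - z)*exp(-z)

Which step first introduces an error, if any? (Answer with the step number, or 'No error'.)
Step 3

Step 3 is incorrect due to a sign flip.
The step shows: -z*(2 - z)*exp(-z)
The correct value should be: z*(2 - z)*exp(-z)

Explanation: The sign of the whole expression was flipped: the term z*(2 - z)*exp(-z) was incorrectly written as -z*(2 - z)*exp(-z)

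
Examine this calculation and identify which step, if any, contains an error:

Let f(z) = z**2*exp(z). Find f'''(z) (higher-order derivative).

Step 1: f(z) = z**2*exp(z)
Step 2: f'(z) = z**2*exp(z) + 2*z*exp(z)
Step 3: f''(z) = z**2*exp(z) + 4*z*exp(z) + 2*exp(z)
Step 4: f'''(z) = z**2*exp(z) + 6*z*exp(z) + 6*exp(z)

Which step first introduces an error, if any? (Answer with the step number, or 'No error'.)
No error

All steps in this derivation are correct.
The final answer f'''(z) = z**2*exp(z) + 6*z*exp(z) + 6*exp(z) is valid.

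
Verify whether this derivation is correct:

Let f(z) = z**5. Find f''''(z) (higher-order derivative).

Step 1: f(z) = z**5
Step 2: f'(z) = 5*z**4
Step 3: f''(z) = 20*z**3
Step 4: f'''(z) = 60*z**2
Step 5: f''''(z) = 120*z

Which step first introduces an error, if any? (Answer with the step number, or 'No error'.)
No error

All steps in this derivation are correct.
The final answer f''''(z) = 120*z is valid.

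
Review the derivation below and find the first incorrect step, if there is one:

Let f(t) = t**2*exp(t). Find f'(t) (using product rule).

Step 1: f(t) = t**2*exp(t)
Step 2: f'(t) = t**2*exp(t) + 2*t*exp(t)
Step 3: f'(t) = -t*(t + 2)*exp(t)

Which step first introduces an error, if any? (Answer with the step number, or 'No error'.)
Step 3

Step 3 is incorrect due to a sign flip.
The step shows: -t*(t + 2)*exp(t)
The correct value should be: t*(t + 2)*exp(t)

Explanation: The sign of the whole expression was flipped: the term t*(t + 2)*exp(t) was incorrectly written as -t*(t + 2)*exp(t)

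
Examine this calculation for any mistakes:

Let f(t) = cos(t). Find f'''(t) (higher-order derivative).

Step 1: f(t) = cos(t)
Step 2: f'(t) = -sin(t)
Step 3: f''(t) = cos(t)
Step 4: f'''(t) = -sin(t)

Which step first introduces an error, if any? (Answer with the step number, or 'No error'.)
Step 3

Step 3 is incorrect due to a sign flip.
The step shows: cos(t)
The correct value should be: -cos(t)

Explanation: The sign of the whole expression was flipped: the term -cos(t) was incorrectly written as cos(t)
The later steps are derived from this incorrect expression, so the error originates in Step 3.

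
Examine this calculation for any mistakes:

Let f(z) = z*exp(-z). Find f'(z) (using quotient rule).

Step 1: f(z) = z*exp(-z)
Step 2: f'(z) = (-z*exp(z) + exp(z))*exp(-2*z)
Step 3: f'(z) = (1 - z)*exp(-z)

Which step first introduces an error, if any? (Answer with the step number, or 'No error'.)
No error

All steps in this derivation are correct.
The final answer f'(z) = (1 - z)*exp(-z) is valid.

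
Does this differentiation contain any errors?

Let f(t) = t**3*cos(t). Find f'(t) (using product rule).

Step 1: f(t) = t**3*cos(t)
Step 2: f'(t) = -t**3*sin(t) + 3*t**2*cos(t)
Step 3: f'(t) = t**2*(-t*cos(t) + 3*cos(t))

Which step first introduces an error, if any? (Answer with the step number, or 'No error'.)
Step 3

Step 3 is incorrect due to a wrong trig function.
The step shows: t**2*(-t*cos(t) + 3*cos(t))
The correct value should be: t**2*(-t*sin(t) + 3*cos(t))

Explanation: sin(t) was incorrectly written as cos(t): the term t**2*(-t*sin(t) + 3*cos(t)) was incorrectly written as t**2*(-t*cos(t) + 3*cos(t))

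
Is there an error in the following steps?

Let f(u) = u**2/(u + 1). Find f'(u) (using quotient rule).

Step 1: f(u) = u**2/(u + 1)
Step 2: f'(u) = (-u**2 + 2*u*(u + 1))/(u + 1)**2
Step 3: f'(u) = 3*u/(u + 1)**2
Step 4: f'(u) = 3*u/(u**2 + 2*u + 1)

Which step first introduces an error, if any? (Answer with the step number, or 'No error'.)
Step 3

Step 3 is incorrect due to a wrong exponent.
The step shows: 3*u/(u + 1)**2
The correct value should be: (u**2 + 2*u)/(u + 1)**2

Explanation: The exponent 2 on u was incorrectly written as 1: the term (u**2 + 2*u)/(u + 1)**2 was incorrectly written as 3*u/(u + 1)**2
The later steps are derived from this incorrect expression, so the error originates in Step 3.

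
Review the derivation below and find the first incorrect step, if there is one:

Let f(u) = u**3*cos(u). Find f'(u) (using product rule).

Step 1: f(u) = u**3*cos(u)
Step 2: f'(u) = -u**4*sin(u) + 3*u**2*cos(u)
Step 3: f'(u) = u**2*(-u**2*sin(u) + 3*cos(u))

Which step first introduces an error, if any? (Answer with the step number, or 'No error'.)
Step 2

Step 2 is incorrect due to a wrong exponent.
The step shows: -u**4*sin(u) + 3*u**2*cos(u)
The correct value should be: -u**3*sin(u) + 3*u**2*cos(u)

Explanation: The exponent 3 on u was incorrectly written as 4: the term -u**3*sin(u) was incorrectly written as -u**4*sin(u)
The later steps are derived from this incorrect expression, so the error originates in Step 2.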